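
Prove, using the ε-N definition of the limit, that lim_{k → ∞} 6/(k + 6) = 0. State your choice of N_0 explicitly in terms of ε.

N_0 = 6/ε

Fix ε > 0. For k ≥ 1, |6/(k + 6) − 0| = 6/(k + 6) ≤ 6/k.
We need 6/k < ε, i.e. k > 6/ε.
Take N_0 = 6/ε. If k > N_0 then |6/(k + 6)| ≤ 6/k < ε.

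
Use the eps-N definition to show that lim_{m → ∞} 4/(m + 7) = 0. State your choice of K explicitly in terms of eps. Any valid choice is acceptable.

Let eps > 0. For m ≥ 1, |4/(m + 7) − 0| = 4/(m + 7) ≤ 4/m.
We need 4/m < eps, i.e. m > 4/eps.
Take K = 4/eps. If m > K then |4/(m + 7)| ≤ 4/m < eps.

K = 4/eps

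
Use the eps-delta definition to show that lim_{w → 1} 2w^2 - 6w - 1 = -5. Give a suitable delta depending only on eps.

delta = min(2, eps/10)

Let eps > 0. We want delta > 0 such that 0 < |w − 1| < delta implies |(2w^2 - 6w - 1) + 5| < eps.
(2w^2 - 6w - 1) + 5 = 2w^2 - 6w + 4 = (w − 1)(2w - 4).
So |(2w^2 - 6w - 1) + 5| = |w − 1|·|2w - 4|.
Require delta ≤ 2. Then |w − 1| < 2 gives |w| < 3, and by the triangle inequality |2w - 4| ≤ 2·3 + 4 = 10.
Hence |(2w^2 - 6w - 1) + 5| ≤ 10|w − 1| < eps provided |w − 1| < eps/10.
Choosing delta = min(2, eps/10) ensures both conditions, hence |(2w^2 - 6w - 1) + 5| < eps.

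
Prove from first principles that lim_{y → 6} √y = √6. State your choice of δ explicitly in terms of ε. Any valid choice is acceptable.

δ = min(6, √6·ε)

Suppose ε > 0. We want δ > 0 such that 0 < |y − 6| < δ implies |√y − √6| < ε.
Rationalise: √y − √6 = (y − 6)/(√y + √6), so |√y − √6| = |y − 6|/(√y + √6).
Restrict δ ≤ 6 so that |y − 6| < 6 forces y > 0, and then √y + √6 > √6.
Hence |√y − √6| < |y − 6|/√6, which is < ε once |y − 6| < √6·ε.
Take δ = min(6, √6·ε). If 0 < |y − 6| < δ then y > 0 and |√y − √6| < |y − 6|/√6 < ε.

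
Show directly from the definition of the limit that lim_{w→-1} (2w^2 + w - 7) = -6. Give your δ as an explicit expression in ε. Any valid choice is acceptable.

δ = min(1, ε/5)

Fix ε > 0. We want δ > 0 such that 0 < |w + 1| < δ implies |(2w^2 + w - 7) + 6| < ε.
(2w^2 + w - 7) + 6 = 2w^2 + w - 1 = (w + 1)(2w - 1).
So |(2w^2 + w - 7) + 6| = |w + 1|·|2w - 1|.
Require δ ≤ 1. Then |w + 1| < 1 gives |w| < 2, and by the triangle inequality |2w - 1| ≤ 2·2 + 1 = 5.
Hence |(2w^2 + w - 7) + 6| ≤ 5|w + 1| < ε provided |w + 1| < ε/5.
Take δ = min(1, ε/5). Then 0 < |w + 1| < δ gives both |w + 1| < 1 and |w + 1| < ε/5, so |(2w^2 + w - 7) + 6| < ε.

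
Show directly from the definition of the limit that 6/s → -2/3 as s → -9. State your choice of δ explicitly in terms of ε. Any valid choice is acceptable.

Let ε > 0. We seek δ > 0 such that 0 < |s + 9| < δ implies |6/s + 2/3| < ε.
|6/s + 2/3| = 6·|-9 − s|/(9·|s|) = 6|s + 9|/(9|s|).
Require δ ≤ 9/2 so that |s| > 9 − 9/2 = 9/2, hence 9|s| > 81/2.
Then |6/s + 2/3| < 6|s + 9|/(81/2), which is < ε when |s + 9| < (27/4)ε.
Take δ = min(9/2, (27/4)ε). Then 0 < |s + 9| < δ gives both |s + 9| < 9/2 and |s + 9| < (27/4)ε, so |6/s + 2/3| < ε.

δ = min(9/2, (27/4)ε)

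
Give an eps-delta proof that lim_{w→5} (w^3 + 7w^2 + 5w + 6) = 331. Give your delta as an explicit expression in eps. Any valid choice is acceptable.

Let eps > 0 be given. We want delta > 0 such that 0 < |w − 5| < delta implies |(w^3 + 7w^2 + 5w + 6) − 331| < eps.
(w^3 + 7w^2 + 5w + 6) − 331 = w^3 + 7w^2 + 5w - 325 = (w − 5)(w^2 + 12w + 65).
So |(w^3 + 7w^2 + 5w + 6) − 331| = |w − 5|·|w^2 + 12w + 65|.
Require delta ≤ 1. Then |w − 5| < 1 gives |w| < 6, and by the triangle inequality |w^2 + 12w + 65| ≤ 6^2 + 12·6 + 65 = 173.
Hence |(w^3 + 7w^2 + 5w + 6) − 331| ≤ 173|w − 5| < eps provided |w − 5| < eps/173.
Choosing delta = min(1, eps/173) ensures both conditions, hence |(w^3 + 7w^2 + 5w + 6) − 331| < eps.

delta = min(1, eps/173)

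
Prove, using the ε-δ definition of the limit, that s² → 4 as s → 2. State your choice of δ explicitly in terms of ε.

δ = min(1, ε/5)

Fix ε > 0. We seek δ > 0 with 0 < |s − 2| < δ ⇒ |s² − 4| < ε.
Factor: s² − 4 = (s − 2)(s + 2), so |s² − 4| = |s − 2|·|s + 2|.
Impose δ ≤ 1 so that |s| < 3; then |s + 2| ≤ 5.
Hence |s² − 4| ≤ 5|s − 2|, which is < ε once |s − 2| < ε/5.
Take δ = min(1, ε/5). If 0 < |s − 2| < δ then both bounds hold and |s² − 4| ≤ 5|s − 2| < 5·(ε/5) = ε.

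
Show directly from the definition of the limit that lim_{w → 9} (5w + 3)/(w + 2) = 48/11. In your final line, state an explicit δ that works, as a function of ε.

δ = min(11/2, (121/14)ε)

Fix ε > 0. We want δ > 0 with 0 < |w − 9| < δ ⇒ |(5w + 3)/(w + 2) − (48/11)| < ε.
Combining over a common denominator, (5w + 3)/(w + 2) − (48/11) = [(5w + 3)·11 − 48·(w + 2)] / [11·(w + 2)] = 7(w − 9) / (11(w + 2)).
So |(5w + 3)/(w + 2) − (48/11)| = 7|w − 9| / (11·|w + 2|).
Restrict δ ≤ 11/2. Then |w − 9| < 11/2 gives |w + 2| = |(w − 9) + 11| ≥ 11 − 11/2 = 11/2.
Hence |(5w + 3)/(w + 2) − (48/11)| < 7|w − 9|/(11·(11/2)) = (14/121)|w − 9|, which is < ε once |w − 9| < (121/14)ε.
Take δ = min(11/2, (121/14)ε). Then 0 < |w − 9| < δ forces both bounds, so |(5w + 3)/(w + 2) − (48/11)| < ε.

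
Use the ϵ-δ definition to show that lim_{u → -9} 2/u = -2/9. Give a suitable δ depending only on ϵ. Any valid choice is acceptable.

δ = min(9/2, (81/4)ϵ)

Fix ϵ > 0. We seek δ > 0 such that 0 < |u + 9| < δ implies |2/u + 2/9| < ϵ.
|2/u + 2/9| = 2·|-9 − u|/(9·|u|) = 2|u + 9|/(9|u|).
Restrict δ ≤ 9/2. Then |u + 9| < 9/2 gives |u| > 9/2, so 9|u| > 81/2.
Then |2/u + 2/9| < 2|u + 9|/(81/2), which is < ϵ when |u + 9| < (81/4)ϵ.
Take δ = min(9/2, (81/4)ϵ). Then 0 < |u + 9| < δ gives both |u + 9| < 9/2 and |u + 9| < (81/4)ϵ, so |2/u + 2/9| < ϵ.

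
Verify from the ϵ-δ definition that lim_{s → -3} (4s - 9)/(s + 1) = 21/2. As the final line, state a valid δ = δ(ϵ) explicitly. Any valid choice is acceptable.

Let ϵ > 0. We want δ > 0 with 0 < |s + 3| < δ ⇒ |(4s - 9)/(s + 1) − (21/2)| < ϵ.
Combining over a common denominator, (4s - 9)/(s + 1) − (21/2) = [(4s - 9)·(-2) − (-21)·(s + 1)] / [(-2)·(s + 1)] = 13(s + 3) / ((-2)(s + 1)).
So |(4s - 9)/(s + 1) − (21/2)| = 13|s + 3| / (2·|s + 1|).
Require δ ≤ 1, so |s + 1| ≥ |-2| − |s + 3| > 2 − 1 = 1.
Hence |(4s - 9)/(s + 1) − (21/2)| < 13|s + 3|/(2·1) = (13/2)|s + 3|, which is < ϵ once |s + 3| < (2/13)ϵ.
Take δ = min(1, (2/13)ϵ). Then 0 < |s + 3| < δ forces both bounds, so |(4s - 9)/(s + 1) − (21/2)| < ϵ.

δ = min(1, (2/13)ϵ)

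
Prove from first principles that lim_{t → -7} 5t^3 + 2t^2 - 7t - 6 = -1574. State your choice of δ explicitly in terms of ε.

Fix ε > 0. We want δ > 0 such that 0 < |t + 7| < δ implies |(5t^3 + 2t^2 - 7t - 6) + 1574| < ε.
(5t^3 + 2t^2 - 7t - 6) + 1574 = 5t^3 + 2t^2 - 7t + 1568 = (t + 7)(5t^2 - 33t + 224).
So |(5t^3 + 2t^2 - 7t - 6) + 1574| = |t + 7|·|5t^2 - 33t + 224|.
Require δ ≤ 1. Then |t + 7| < 1 gives |t| < 8, and by the triangle inequality |5t^2 - 33t + 224| ≤ 5·8^2 + 33·8 + 224 = 808.
Hence |(5t^3 + 2t^2 - 7t - 6) + 1574| ≤ 808|t + 7| < ε provided |t + 7| < ε/808.
Choosing δ = min(1, ε/808) ensures both conditions, hence |(5t^3 + 2t^2 - 7t - 6) + 1574| < ε.

δ = min(1, ε/808)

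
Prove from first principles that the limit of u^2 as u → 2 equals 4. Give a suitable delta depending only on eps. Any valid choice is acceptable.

delta = min(1, eps/5)

Let eps > 0. We seek delta > 0 with 0 < |u − 2| < delta ⇒ |u^2 − 4| < eps.
Factor: u^2 − 4 = (u − 2)(u + 2), so |u^2 − 4| = |u − 2|·|u + 2|.
Restrict delta ≤ 1. Then |u − 2| < 1 gives |u| < 3, so by the triangle inequality |u + 2| ≤ 3 + 2 = 5.
Hence |u^2 − 4| ≤ 5|u − 2|, which is < eps once |u − 2| < eps/5.
Take delta = min(1, eps/5). If 0 < |u − 2| < delta then both bounds hold and |u^2 − 4| ≤ 5|u − 2| < 5·(eps/5) = eps.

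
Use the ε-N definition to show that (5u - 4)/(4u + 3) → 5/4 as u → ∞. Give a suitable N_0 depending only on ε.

Let ε > 0. We seek N_0 > 0 such that u > N_0 implies |(5u - 4)/(4u + 3) − (5/4)| < ε.
(5u - 4)/(4u + 3) − (5/4) = (4(5u - 4) − 5(4u + 3)) / (4(4u + 3)) = -31/(4(4u + 3)).
For u > 0 we have 4u + 3 > 4u, so |(5u - 4)/(4u + 3) − (5/4)| = 31/(4(4u + 3)) < 31/(4·4u) = (31/16)/u.
Thus |(5u - 4)/(4u + 3) − (5/4)| < ε whenever u > (31/16)/ε.
Take N_0 = (31/16)/ε. If u > N_0 then |(5u - 4)/(4u + 3) − (5/4)| < (31/16)/u < ε.

N_0 = (31/16)/ε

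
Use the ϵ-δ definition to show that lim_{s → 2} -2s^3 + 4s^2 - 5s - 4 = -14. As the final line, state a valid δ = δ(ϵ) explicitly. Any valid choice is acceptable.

Let ϵ > 0. We want δ > 0 such that 0 < |s − 2| < δ implies |(-2s^3 + 4s^2 - 5s - 4) + 14| < ϵ.
(-2s^3 + 4s^2 - 5s - 4) + 14 = -2s^3 + 4s^2 - 5s + 10 = (s − 2)(-2s^2 - 5).
So |(-2s^3 + 4s^2 - 5s - 4) + 14| = |s − 2|·|-2s^2 - 5|.
Require δ ≤ 1. Then |s − 2| < 1 gives |s| < 3, and by the triangle inequality |-2s^2 - 5| ≤ 2·3^2 + 5 = 23.
Hence |(-2s^3 + 4s^2 - 5s - 4) + 14| ≤ 23|s − 2| < ϵ provided |s − 2| < ϵ/23.
Choosing δ = min(1, ϵ/23) ensures both conditions, hence |(-2s^3 + 4s^2 - 5s - 4) + 14| < ϵ.

δ = min(1, ϵ/23)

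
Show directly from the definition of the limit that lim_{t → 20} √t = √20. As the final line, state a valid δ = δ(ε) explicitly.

Let ε > 0 be given. We want δ > 0 such that 0 < |t − 20| < δ implies |√t − √20| < ε.
Multiplying by the conjugate, |√t − √20| = |t − 20|/(√t + √20).
Restrict δ ≤ 20 so that |t − 20| < 20 forces t > 0, and then √t + √20 > √20.
Hence |√t − √20| < |t − 20|/√20, which is < ε once |t − 20| < √20·ε.
Take δ = min(20, √20·ε). If 0 < |t − 20| < δ then t > 0 and |√t − √20| < |t − 20|/√20 < ε.

δ = min(20, √20·ε)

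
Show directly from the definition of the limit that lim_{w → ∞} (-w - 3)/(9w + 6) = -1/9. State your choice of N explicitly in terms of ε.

N = (7/27)/ε

Let ε > 0. We seek N > 0 such that w > N implies |(-w - 3)/(9w + 6) + 1/9| < ε.
(-w - 3)/(9w + 6) + 1/9 = (9(-w - 3) − (-1)(9w + 6)) / (9(9w + 6)) = -21/(9(9w + 6)).
For w > 0 we have 9w + 6 > 9w, so |(-w - 3)/(9w + 6) + 1/9| = 21/(9(9w + 6)) < 21/(9·9w) = (7/27)/w.
Thus |(-w - 3)/(9w + 6) + 1/9| < ε whenever w > (7/27)/ε.
Take N = (7/27)/ε. If w > N then |(-w - 3)/(9w + 6) + 1/9| < (7/27)/w < ε.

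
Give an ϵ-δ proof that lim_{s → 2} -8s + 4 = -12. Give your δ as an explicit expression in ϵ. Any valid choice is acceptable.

Let ϵ > 0 be given. We need δ > 0 so that 0 < |s − 2| < δ implies |(-8s + 4) + 12| < ϵ.
|(-8s + 4) + 12| = |-8s + 16| = 8|s − 2|.
So 8|s − 2| < ϵ exactly when |s − 2| < ϵ/8.
Take δ = ϵ/8. If 0 < |s − 2| < δ then |(-8s + 4) + 12| = 8|s − 2| < 8·(ϵ/8) = ϵ.

δ = ϵ/8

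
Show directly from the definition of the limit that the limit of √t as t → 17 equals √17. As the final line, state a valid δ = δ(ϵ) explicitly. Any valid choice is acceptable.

Let ϵ > 0 be given. We want δ > 0 such that 0 < |t − 17| < δ implies |√t − √17| < ϵ.
Rationalise: √t − √17 = (t − 17)/(√t + √17), so |√t − √17| = |t − 17|/(√t + √17).
Restrict δ ≤ 17 so that |t − 17| < 17 forces t > 0, and then √t + √17 > √17.
Hence |√t − √17| < |t − 17|/√17, which is < ϵ once |t − 17| < √17·ϵ.
Take δ = min(17, √17·ϵ). If 0 < |t − 17| < δ then t > 0 and |√t − √17| < |t − 17|/√17 < ϵ.

δ = min(17, √17·ϵ)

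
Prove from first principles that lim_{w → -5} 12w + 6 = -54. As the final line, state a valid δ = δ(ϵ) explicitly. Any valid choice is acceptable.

Let ϵ > 0. We need δ > 0 so that 0 < |w + 5| < δ implies |(12w + 6) + 54| < ϵ.
|(12w + 6) + 54| = |12w + 60| = 12|w + 5|.
So 12|w + 5| < ϵ exactly when |w + 5| < ϵ/12.
Choosing δ = ϵ/12 gives |(12w + 6) + 54| = 12|w + 5| < ϵ whenever |w + 5| < δ.

δ = ϵ/12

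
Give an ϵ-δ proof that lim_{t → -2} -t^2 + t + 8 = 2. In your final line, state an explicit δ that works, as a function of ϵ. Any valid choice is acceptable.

Let ϵ > 0. We want δ > 0 such that 0 < |t + 2| < δ implies |(-t^2 + t + 8) − 2| < ϵ.
(-t^2 + t + 8) − 2 = -t^2 + t + 6 = (t + 2)(-t + 3).
So |(-t^2 + t + 8) − 2| = |t + 2|·|-t + 3|.
Require δ ≤ 1. Then |t + 2| < 1 gives |t| < 3, and by the triangle inequality |-t + 3| ≤ 3 + 3 = 6.
Hence |(-t^2 + t + 8) − 2| ≤ 6|t + 2| < ϵ provided |t + 2| < ϵ/6.
Choosing δ = min(1, ϵ/6) ensures both conditions, hence |(-t^2 + t + 8) − 2| < ϵ.

δ = min(1, ϵ/6)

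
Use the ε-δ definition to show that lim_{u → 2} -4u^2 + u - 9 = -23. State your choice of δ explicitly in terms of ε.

δ = min(2, ε/23)

Let ε > 0. We want δ > 0 such that 0 < |u − 2| < δ implies |(-4u^2 + u - 9) + 23| < ε.
(-4u^2 + u - 9) + 23 = -4u^2 + u + 14 = (u − 2)(-4u - 7).
So |(-4u^2 + u - 9) + 23| = |u − 2|·|-4u - 7|.
Assume first that |u − 2| < 2, so |u| < 4. Then |-4u - 7| ≤ 4·4 + 7 = 23.
Hence |(-4u^2 + u - 9) + 23| ≤ 23|u − 2| < ε provided |u − 2| < ε/23.
Choosing δ = min(2, ε/23) ensures both conditions, hence |(-4u^2 + u - 9) + 23| < ε.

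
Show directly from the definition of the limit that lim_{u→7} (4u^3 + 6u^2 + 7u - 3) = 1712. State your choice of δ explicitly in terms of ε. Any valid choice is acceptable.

Let ε > 0. We want δ > 0 such that 0 < |u − 7| < δ implies |(4u^3 + 6u^2 + 7u - 3) − 1712| < ε.
(4u^3 + 6u^2 + 7u - 3) − 1712 = 4u^3 + 6u^2 + 7u - 1715 = (u − 7)(4u^2 + 34u + 245).
So |(4u^3 + 6u^2 + 7u - 3) − 1712| = |u − 7|·|4u^2 + 34u + 245|.
Require δ ≤ 1. Then |u − 7| < 1 gives |u| < 8, and by the triangle inequality |4u^2 + 34u + 245| ≤ 4·8^2 + 34·8 + 245 = 773.
Hence |(4u^3 + 6u^2 + 7u - 3) − 1712| ≤ 773|u − 7| < ε provided |u − 7| < ε/773.
Choosing δ = min(1, ε/773) ensures both conditions, hence |(4u^3 + 6u^2 + 7u - 3) − 1712| < ε.

δ = min(1, ε/773)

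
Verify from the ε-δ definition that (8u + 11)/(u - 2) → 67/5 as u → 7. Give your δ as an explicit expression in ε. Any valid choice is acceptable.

δ = min(5/2, (25/54)ε)

Let ε > 0 be given. We want δ > 0 with 0 < |u − 7| < δ ⇒ |(8u + 11)/(u - 2) − (67/5)| < ε.
Combining over a common denominator, (8u + 11)/(u - 2) − (67/5) = [(8u + 11)·5 − 67·(u - 2)] / [5·(u - 2)] = -27(u − 7) / (5(u - 2)).
So |(8u + 11)/(u - 2) − (67/5)| = 27|u − 7| / (5·|u − 2|).
Restrict δ ≤ 5/2. Then |u − 7| < 5/2 gives |u − 2| = |(u − 7) + 5| ≥ 5 − 5/2 = 5/2.
Hence |(8u + 11)/(u - 2) − (67/5)| < 27|u − 7|/(5·(5/2)) = (54/25)|u − 7|, which is < ε once |u − 7| < (25/54)ε.
Take δ = min(5/2, (25/54)ε). Then 0 < |u − 7| < δ forces both bounds, so |(8u + 11)/(u - 2) − (67/5)| < ε.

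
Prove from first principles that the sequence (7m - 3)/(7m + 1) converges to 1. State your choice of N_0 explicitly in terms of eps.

N_0 = (4/7)/eps

Let eps > 0. For m ≥ 1, |(7m - 3)/(7m + 1) − 1| = |-28|/(7(7m + 1)) = 28/(7(7m + 1)).
Since 7m + 1 ≥ 7m for m ≥ 1, this is ≤ 28/(7·7m) = (4/7)/m.
So |(7m - 3)/(7m + 1) − 1| < eps whenever m > (4/7)/eps.
Take N_0 = (4/7)/eps. If m > N_0 then |(7m - 3)/(7m + 1) − 1| ≤ (4/7)/m < eps.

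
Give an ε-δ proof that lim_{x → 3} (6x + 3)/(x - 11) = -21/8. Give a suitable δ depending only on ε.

δ = min(4, (32/69)ε)

Let ε > 0. We want δ > 0 with 0 < |x − 3| < δ ⇒ |(6x + 3)/(x - 11) + 21/8| < ε.
Combining over a common denominator, (6x + 3)/(x - 11) + 21/8 = [(6x + 3)·(-8) − 21·(x - 11)] / [(-8)·(x - 11)] = -69(x − 3) / ((-8)(x - 11)).
So |(6x + 3)/(x - 11) + 21/8| = 69|x − 3| / (8·|x − 11|).
Restrict δ ≤ 4. Then |x − 3| < 4 gives |x − 11| = |(x − 3) + (-8)| ≥ 8 − 4 = 4.
Hence |(6x + 3)/(x - 11) + 21/8| < 69|x − 3|/(8·4) = (69/32)|x − 3|, which is < ε once |x − 3| < (32/69)ε.
Take δ = min(4, (32/69)ε). Then 0 < |x − 3| < δ forces both bounds, so |(6x + 3)/(x - 11) + 21/8| < ε.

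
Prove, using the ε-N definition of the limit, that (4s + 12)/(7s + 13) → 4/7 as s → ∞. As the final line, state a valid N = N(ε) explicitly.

N = (32/49)/ε

Suppose ε > 0. We seek N > 0 such that s > N implies |(4s + 12)/(7s + 13) − (4/7)| < ε.
(4s + 12)/(7s + 13) − (4/7) = (7(4s + 12) − 4(7s + 13)) / (7(7s + 13)) = 32/(7(7s + 13)).
For s > 0 we have 7s + 13 > 7s, so |(4s + 12)/(7s + 13) − (4/7)| = 32/(7(7s + 13)) < 32/(7·7s) = (32/49)/s.
Thus |(4s + 12)/(7s + 13) − (4/7)| < ε whenever s > (32/49)/ε.
Take N = (32/49)/ε. If s > N then |(4s + 12)/(7s + 13) − (4/7)| < (32/49)/s < ε.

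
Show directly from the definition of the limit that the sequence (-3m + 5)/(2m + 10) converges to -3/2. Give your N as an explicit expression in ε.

N = 10/ε

Fix ε > 0. For m ≥ 1, |(-3m + 5)/(2m + 10) + 3/2| = |40|/(2(2m + 10)) = 40/(2(2m + 10)).
Since 2m + 10 ≥ 2m for m ≥ 1, this is ≤ 40/(2·2m) = 10/m.
So |(-3m + 5)/(2m + 10) + 3/2| < ε whenever m > 10/ε.
Take N = 10/ε. If m > N then |(-3m + 5)/(2m + 10) + 3/2| ≤ 10/m < ε.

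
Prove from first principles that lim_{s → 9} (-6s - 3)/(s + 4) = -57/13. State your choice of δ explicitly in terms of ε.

δ = min(13/2, (169/42)ε)

Fix ε > 0. We want δ > 0 with 0 < |s − 9| < δ ⇒ |(-6s - 3)/(s + 4) + 57/13| < ε.
Combining over a common denominator, (-6s - 3)/(s + 4) + 57/13 = [(-6s - 3)·13 − (-57)·(s + 4)] / [13·(s + 4)] = -21(s − 9) / (13(s + 4)).
So |(-6s - 3)/(s + 4) + 57/13| = 21|s − 9| / (13·|s + 4|).
Require δ ≤ 13/2, so |s + 4| ≥ |13| − |s − 9| > 13 − 13/2 = 13/2.
Hence |(-6s - 3)/(s + 4) + 57/13| < 21|s − 9|/(13·(13/2)) = (42/169)|s − 9|, which is < ε once |s − 9| < (169/42)ε.
Take δ = min(13/2, (169/42)ε). Then 0 < |s − 9| < δ forces both bounds, so |(-6s - 3)/(s + 4) + 57/13| < ε.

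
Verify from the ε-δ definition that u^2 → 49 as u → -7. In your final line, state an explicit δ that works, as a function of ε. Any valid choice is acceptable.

Let ε > 0 be given. We seek δ > 0 with 0 < |u + 7| < δ ⇒ |u^2 − 49| < ε.
Factor: u^2 − 49 = (u + 7)(u - 7), so |u^2 − 49| = |u + 7|·|u - 7|.
Restrict δ ≤ 1. Then |u + 7| < 1 gives |u| < 8, so by the triangle inequality |u - 7| ≤ 8 + 7 = 15.
Hence |u^2 − 49| ≤ 15|u + 7|, which is < ε once |u + 7| < ε/15.
Take δ = min(1, ε/15). If 0 < |u + 7| < δ then both bounds hold and |u^2 − 49| ≤ 15|u + 7| < 15·(ε/15) = ε.

δ = min(1, ε/15)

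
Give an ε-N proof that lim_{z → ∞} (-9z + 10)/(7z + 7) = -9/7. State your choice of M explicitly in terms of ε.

M = (19/7)/ε

Let ε > 0. We seek M > 0 such that z > M implies |(-9z + 10)/(7z + 7) + 9/7| < ε.
(-9z + 10)/(7z + 7) + 9/7 = (7(-9z + 10) − (-9)(7z + 7)) / (7(7z + 7)) = 133/(7(7z + 7)).
For z > 0 we have 7z + 7 > 7z, so |(-9z + 10)/(7z + 7) + 9/7| = 133/(7(7z + 7)) < 133/(7·7z) = (19/7)/z.
Thus |(-9z + 10)/(7z + 7) + 9/7| < ε whenever z > (19/7)/ε.
Take M = (19/7)/ε. If z > M then |(-9z + 10)/(7z + 7) + 9/7| < (19/7)/z < ε.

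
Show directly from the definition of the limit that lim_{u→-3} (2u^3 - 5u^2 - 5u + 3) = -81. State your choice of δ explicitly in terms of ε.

Let ε > 0 be given. We want δ > 0 such that 0 < |u + 3| < δ implies |(2u^3 - 5u^2 - 5u + 3) + 81| < ε.
(2u^3 - 5u^2 - 5u + 3) + 81 = 2u^3 - 5u^2 - 5u + 84 = (u + 3)(2u^2 - 11u + 28).
So |(2u^3 - 5u^2 - 5u + 3) + 81| = |u + 3|·|2u^2 - 11u + 28|.
Require δ ≤ 1. Then |u + 3| < 1 gives |u| < 4, and by the triangle inequality |2u^2 - 11u + 28| ≤ 2·4^2 + 11·4 + 28 = 104.
Hence |(2u^3 - 5u^2 - 5u + 3) + 81| ≤ 104|u + 3| < ε provided |u + 3| < ε/104.
Take δ = min(1, ε/104). Then 0 < |u + 3| < δ gives both |u + 3| < 1 and |u + 3| < ε/104, so |(2u^3 - 5u^2 - 5u + 3) + 81| < ε.

δ = min(1, ε/104)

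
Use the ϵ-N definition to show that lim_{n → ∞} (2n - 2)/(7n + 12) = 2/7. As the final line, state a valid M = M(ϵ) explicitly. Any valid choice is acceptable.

Let ϵ > 0. For n ≥ 1, |(2n - 2)/(7n + 12) − (2/7)| = |-38|/(7(7n + 12)) = 38/(7(7n + 12)).
Since 7n + 12 ≥ 7n for n ≥ 1, this is ≤ 38/(7·7n) = (38/49)/n.
So |(2n - 2)/(7n + 12) − (2/7)| < ϵ whenever n > (38/49)/ϵ.
Take M = (38/49)/ϵ. If n > M then |(2n - 2)/(7n + 12) − (2/7)| ≤ (38/49)/n < ϵ.

M = (38/49)/ϵ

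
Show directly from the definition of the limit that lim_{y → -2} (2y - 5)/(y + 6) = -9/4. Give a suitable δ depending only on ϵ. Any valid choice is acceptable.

Let ϵ > 0 be given. We want δ > 0 with 0 < |y + 2| < δ ⇒ |(2y - 5)/(y + 6) + 9/4| < ϵ.
Combining over a common denominator, (2y - 5)/(y + 6) + 9/4 = [(2y - 5)·4 − (-9)·(y + 6)] / [4·(y + 6)] = 17(y + 2) / (4(y + 6)).
So |(2y - 5)/(y + 6) + 9/4| = 17|y + 2| / (4·|y + 6|).
Restrict δ ≤ 2. Then |y + 2| < 2 gives |y + 6| = |(y + 2) + 4| ≥ 4 − 2 = 2.
Hence |(2y - 5)/(y + 6) + 9/4| < 17|y + 2|/(4·2) = (17/8)|y + 2|, which is < ϵ once |y + 2| < (8/17)ϵ.
Take δ = min(2, (8/17)ϵ). Then 0 < |y + 2| < δ forces both bounds, so |(2y - 5)/(y + 6) + 9/4| < ϵ.

δ = min(2, (8/17)ϵ)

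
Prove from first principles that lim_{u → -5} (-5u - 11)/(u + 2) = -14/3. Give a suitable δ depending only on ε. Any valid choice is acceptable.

Suppose ε > 0. We want δ > 0 with 0 < |u + 5| < δ ⇒ |(-5u - 11)/(u + 2) + 14/3| < ε.
Combining over a common denominator, (-5u - 11)/(u + 2) + 14/3 = [(-5u - 11)·(-3) − 14·(u + 2)] / [(-3)·(u + 2)] = 1(u + 5) / ((-3)(u + 2)).
So |(-5u - 11)/(u + 2) + 14/3| = |u + 5| / (3·|u + 2|).
Require δ ≤ 3/2, so |u + 2| ≥ |-3| − |u + 5| > 3 − 3/2 = 3/2.
Hence |(-5u - 11)/(u + 2) + 14/3| < |u + 5|/(3·(3/2)) = (2/9)|u + 5|, which is < ε once |u + 5| < (9/2)ε.
Take δ = min(3/2, (9/2)ε). Then 0 < |u + 5| < δ forces both bounds, so |(-5u - 11)/(u + 2) + 14/3| < ε.

δ = min(3/2, (9/2)ε)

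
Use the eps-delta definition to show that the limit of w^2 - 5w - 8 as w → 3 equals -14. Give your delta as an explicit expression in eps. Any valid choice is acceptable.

delta = min(1, eps/6)

Let eps > 0. We want delta > 0 such that 0 < |w − 3| < delta implies |(w^2 - 5w - 8) + 14| < eps.
(w^2 - 5w - 8) + 14 = w^2 - 5w + 6 = (w − 3)(w - 2).
So |(w^2 - 5w - 8) + 14| = |w − 3|·|w - 2|.
Assume first that |w − 3| < 1, so |w| < 4. Then |w - 2| ≤ 4 + 2 = 6.
Hence |(w^2 - 5w - 8) + 14| ≤ 6|w − 3| < eps provided |w − 3| < eps/6.
Take delta = min(1, eps/6). Then 0 < |w − 3| < delta gives both |w − 3| < 1 and |w − 3| < eps/6, so |(w^2 - 5w - 8) + 14| < eps.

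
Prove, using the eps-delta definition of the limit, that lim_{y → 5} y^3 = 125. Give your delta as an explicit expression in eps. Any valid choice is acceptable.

Fix eps > 0. We seek delta > 0 with 0 < |y − 5| < delta ⇒ |y^3 − 125| < eps.
Factor: y^3 − 125 = (y − 5)(y^2 + 5y + 25), so |y^3 − 125| = |y − 5|·|y^2 + 5y + 25|.
Restrict delta ≤ 1. Then |y − 5| < 1 gives |y| < 6, so by the triangle inequality |y^2 + 5y + 25| ≤ 6^2 + 5·6 + 25 = 91.
Hence |y^3 − 125| ≤ 91|y − 5|, which is < eps once |y − 5| < eps/91.
Take delta = min(1, eps/91). If 0 < |y − 5| < delta then both bounds hold and |y^3 − 125| ≤ 91|y − 5| < 91·(eps/91) = eps.

delta = min(1, eps/91)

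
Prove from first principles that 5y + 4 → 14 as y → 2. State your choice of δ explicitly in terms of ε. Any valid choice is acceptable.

δ = ε/5

Suppose ε > 0. We need δ > 0 so that 0 < |y − 2| < δ implies |(5y + 4) − 14| < ε.
|(5y + 4) − 14| = |5y - 10| = 5|y − 2|.
So 5|y − 2| < ε exactly when |y − 2| < ε/5.
Take δ = ε/5. If 0 < |y − 2| < δ then |(5y + 4) − 14| = 5|y − 2| < 5·(ε/5) = ε.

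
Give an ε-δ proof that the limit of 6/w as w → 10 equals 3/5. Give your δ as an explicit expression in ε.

Suppose ε > 0. We seek δ > 0 such that 0 < |w − 10| < δ implies |6/w − (3/5)| < ε.
|6/w − (3/5)| = 6·|10 − w|/(10·|w|) = 6|w − 10|/(10|w|).
Restrict δ ≤ 5. Then |w − 10| < 5 gives |w| > 5, so 10|w| > 50.
Then |6/w − (3/5)| < 6|w − 10|/50, which is < ε when |w − 10| < (25/3)ε.
Take δ = min(5, (25/3)ε). Then 0 < |w − 10| < δ gives both |w − 10| < 5 and |w − 10| < (25/3)ε, so |6/w − (3/5)| < ε.

δ = min(5, (25/3)ε)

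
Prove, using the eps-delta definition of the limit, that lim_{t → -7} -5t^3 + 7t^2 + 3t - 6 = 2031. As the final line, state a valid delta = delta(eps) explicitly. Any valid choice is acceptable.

delta = min(2, eps/1074)

Suppose eps > 0. We want delta > 0 such that 0 < |t + 7| < delta implies |(-5t^3 + 7t^2 + 3t - 6) − 2031| < eps.
(-5t^3 + 7t^2 + 3t - 6) − 2031 = -5t^3 + 7t^2 + 3t - 2037 = (t + 7)(-5t^2 + 42t - 291).
So |(-5t^3 + 7t^2 + 3t - 6) − 2031| = |t + 7|·|-5t^2 + 42t - 291|.
Require delta ≤ 2. Then |t + 7| < 2 gives |t| < 9, and by the triangle inequality |-5t^2 + 42t - 291| ≤ 5·9^2 + 42·9 + 291 = 1074.
Hence |(-5t^3 + 7t^2 + 3t - 6) − 2031| ≤ 1074|t + 7| < eps provided |t + 7| < eps/1074.
Take delta = min(2, eps/1074). Then 0 < |t + 7| < delta gives both |t + 7| < 2 and |t + 7| < eps/1074, so |(-5t^3 + 7t^2 + 3t - 6) − 2031| < eps.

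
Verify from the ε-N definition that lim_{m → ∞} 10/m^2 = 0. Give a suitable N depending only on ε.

Let ε > 0 be given. For m ≥ 1, |10/m^2 − 0| = 10/m^2.
10/m^2 < ε ⇔ m^2 > 10/ε ⇔ m > (10/ε)^{1/2}.
Take N = (10/ε)^{1/2}. Then m > N implies 10/m^2 < ε.

N = (10/ε)^{1/2}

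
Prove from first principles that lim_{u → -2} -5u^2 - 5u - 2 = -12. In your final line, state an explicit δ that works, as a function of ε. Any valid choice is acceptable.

Let ε > 0 be given. We want δ > 0 such that 0 < |u + 2| < δ implies |(-5u^2 - 5u - 2) + 12| < ε.
(-5u^2 - 5u - 2) + 12 = -5u^2 - 5u + 10 = (u + 2)(-5u + 5).
So |(-5u^2 - 5u - 2) + 12| = |u + 2|·|-5u + 5|.
Require δ ≤ 1. Then |u + 2| < 1 gives |u| < 3, and by the triangle inequality |-5u + 5| ≤ 5·3 + 5 = 20.
Hence |(-5u^2 - 5u - 2) + 12| ≤ 20|u + 2| < ε provided |u + 2| < ε/20.
Choosing δ = min(1, ε/20) ensures both conditions, hence |(-5u^2 - 5u - 2) + 12| < ε.

δ = min(1, ε/20)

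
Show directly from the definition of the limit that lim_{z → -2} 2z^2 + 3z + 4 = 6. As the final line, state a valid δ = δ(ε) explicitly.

δ = min(2, ε/9)

Let ε > 0. We want δ > 0 such that 0 < |z + 2| < δ implies |(2z^2 + 3z + 4) − 6| < ε.
(2z^2 + 3z + 4) − 6 = 2z^2 + 3z - 2 = (z + 2)(2z - 1).
So |(2z^2 + 3z + 4) − 6| = |z + 2|·|2z - 1|.
Require δ ≤ 2. Then |z + 2| < 2 gives |z| < 4, and by the triangle inequality |2z - 1| ≤ 2·4 + 1 = 9.
Hence |(2z^2 + 3z + 4) − 6| ≤ 9|z + 2| < ε provided |z + 2| < ε/9.
Take δ = min(2, ε/9). Then 0 < |z + 2| < δ gives both |z + 2| < 2 and |z + 2| < ε/9, so |(2z^2 + 3z + 4) − 6| < ε.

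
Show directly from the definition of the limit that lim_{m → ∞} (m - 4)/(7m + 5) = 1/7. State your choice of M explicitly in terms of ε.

Let ε > 0 be given. For m ≥ 1, |(m - 4)/(7m + 5) − (1/7)| = |-33|/(7(7m + 5)) = 33/(7(7m + 5)).
Since 7m + 5 ≥ 7m for m ≥ 1, this is ≤ 33/(7·7m) = (33/49)/m.
So |(m - 4)/(7m + 5) − (1/7)| < ε whenever m > (33/49)/ε.
Take M = (33/49)/ε. If m > M then |(m - 4)/(7m + 5) − (1/7)| ≤ (33/49)/m < ε.

M = (33/49)/ε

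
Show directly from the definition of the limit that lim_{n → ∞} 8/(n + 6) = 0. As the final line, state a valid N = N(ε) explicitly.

N = 8/ε

Let ε > 0 be given. For n ≥ 1, |8/(n + 6) − 0| = 8/(n + 6) ≤ 8/n.
We need 8/n < ε, i.e. n > 8/ε.
Take N = 8/ε. If n > N then |8/(n + 6)| ≤ 8/n < ε.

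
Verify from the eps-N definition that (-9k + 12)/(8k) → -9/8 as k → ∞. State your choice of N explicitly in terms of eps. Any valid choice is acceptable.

Let eps > 0 be given. For k ≥ 1, |(-9k + 12)/(8k) + 9/8| = |96|/(8(8k)) = 96/(8(8k)).
Since 8k ≥ 8k for k ≥ 1, this is ≤ 96/(8·8k) = (3/2)/k.
So |(-9k + 12)/(8k) + 9/8| < eps whenever k > (3/2)/eps.
Take N = (3/2)/eps. If k > N then |(-9k + 12)/(8k) + 9/8| ≤ (3/2)/k < eps.

N = (3/2)/eps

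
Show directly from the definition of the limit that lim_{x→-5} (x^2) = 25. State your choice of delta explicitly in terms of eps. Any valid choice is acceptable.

Suppose eps > 0. We seek delta > 0 with 0 < |x + 5| < delta ⇒ |x^2 − 25| < eps.
Factor: x^2 − 25 = (x + 5)(x - 5), so |x^2 − 25| = |x + 5|·|x - 5|.
Impose delta ≤ 1 so that |x| < 6; then |x - 5| ≤ 11.
Hence |x^2 − 25| ≤ 11|x + 5|, which is < eps once |x + 5| < eps/11.
Take delta = min(1, eps/11). If 0 < |x + 5| < delta then both bounds hold and |x^2 − 25| ≤ 11|x + 5| < 11·(eps/11) = eps.

delta = min(1, eps/11)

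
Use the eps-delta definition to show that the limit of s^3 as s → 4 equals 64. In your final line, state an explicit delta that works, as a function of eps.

delta = min(1, eps/61)

Let eps > 0. We seek delta > 0 with 0 < |s − 4| < delta ⇒ |s^3 − 64| < eps.
Factor: s^3 − 64 = (s − 4)(s^2 + 4s + 16), so |s^3 − 64| = |s − 4|·|s^2 + 4s + 16|.
Restrict delta ≤ 1. Then |s − 4| < 1 gives |s| < 5, so by the triangle inequality |s^2 + 4s + 16| ≤ 5^2 + 4·5 + 16 = 61.
Hence |s^3 − 64| ≤ 61|s − 4|, which is < eps once |s − 4| < eps/61.
Take delta = min(1, eps/61). If 0 < |s − 4| < delta then both bounds hold and |s^3 − 64| ≤ 61|s − 4| < 61·(eps/61) = eps.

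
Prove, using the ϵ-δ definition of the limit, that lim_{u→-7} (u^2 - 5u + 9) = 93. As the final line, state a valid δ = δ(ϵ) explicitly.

Fix ϵ > 0. We want δ > 0 such that 0 < |u + 7| < δ implies |(u^2 - 5u + 9) − 93| < ϵ.
(u^2 - 5u + 9) − 93 = u^2 - 5u - 84 = (u + 7)(u - 12).
So |(u^2 - 5u + 9) − 93| = |u + 7|·|u - 12|.
Require δ ≤ 1. Then |u + 7| < 1 gives |u| < 8, and by the triangle inequality |u - 12| ≤ 8 + 12 = 20.
Hence |(u^2 - 5u + 9) − 93| ≤ 20|u + 7| < ϵ provided |u + 7| < ϵ/20.
Take δ = min(1, ϵ/20). Then 0 < |u + 7| < δ gives both |u + 7| < 1 and |u + 7| < ϵ/20, so |(u^2 - 5u + 9) − 93| < ϵ.

δ = min(1, ϵ/20)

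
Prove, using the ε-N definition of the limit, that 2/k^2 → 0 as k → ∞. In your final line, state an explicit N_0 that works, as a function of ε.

N_0 = (2/ε)^{1/2}

Let ε > 0. For k ≥ 1, |2/k^2 − 0| = 2/k^2.
2/k^2 < ε ⇔ k^2 > 2/ε ⇔ k > (2/ε)^{1/2}.
Take N_0 = (2/ε)^{1/2}. Then k > N_0 implies 2/k^2 < ε.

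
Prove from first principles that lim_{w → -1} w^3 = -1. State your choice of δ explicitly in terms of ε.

δ = min(1, ε/7)

Let ε > 0 be given. We seek δ > 0 with 0 < |w + 1| < δ ⇒ |w^3 + 1| < ε.
Factor: w^3 + 1 = (w + 1)(w^2 - w + 1), so |w^3 + 1| = |w + 1|·|w^2 - w + 1|.
Impose δ ≤ 1 so that |w| < 2; then |w^2 - w + 1| ≤ 7.
Hence |w^3 + 1| ≤ 7|w + 1|, which is < ε once |w + 1| < ε/7.
Take δ = min(1, ε/7). If 0 < |w + 1| < δ then both bounds hold and |w^3 + 1| ≤ 7|w + 1| < 7·(ε/7) = ε.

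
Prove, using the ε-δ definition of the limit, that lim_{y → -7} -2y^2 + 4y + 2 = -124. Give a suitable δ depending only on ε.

δ = min(1, ε/34)

Let ε > 0. We want δ > 0 such that 0 < |y + 7| < δ implies |(-2y^2 + 4y + 2) + 124| < ε.
(-2y^2 + 4y + 2) + 124 = -2y^2 + 4y + 126 = (y + 7)(-2y + 18).
So |(-2y^2 + 4y + 2) + 124| = |y + 7|·|-2y + 18|.
Require δ ≤ 1. Then |y + 7| < 1 gives |y| < 8, and by the triangle inequality |-2y + 18| ≤ 2·8 + 18 = 34.
Hence |(-2y^2 + 4y + 2) + 124| ≤ 34|y + 7| < ε provided |y + 7| < ε/34.
Choosing δ = min(1, ε/34) ensures both conditions, hence |(-2y^2 + 4y + 2) + 124| < ε.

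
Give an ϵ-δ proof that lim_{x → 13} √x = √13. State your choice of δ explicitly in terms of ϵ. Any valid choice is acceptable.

δ = min(13, √13·ϵ)

Let ϵ > 0. We want δ > 0 such that 0 < |x − 13| < δ implies |√x − √13| < ϵ.
Rationalise: √x − √13 = (x − 13)/(√x + √13), so |√x − √13| = |x − 13|/(√x + √13).
Restrict δ ≤ 13 so that |x − 13| < 13 forces x > 0, and then √x + √13 > √13.
Hence |√x − √13| < |x − 13|/√13, which is < ϵ once |x − 13| < √13·ϵ.
Take δ = min(13, √13·ϵ). If 0 < |x − 13| < δ then x > 0 and |√x − √13| < |x − 13|/√13 < ϵ.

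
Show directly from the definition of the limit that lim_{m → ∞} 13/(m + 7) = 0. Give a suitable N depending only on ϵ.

Suppose ϵ > 0. For m ≥ 1, |13/(m + 7) − 0| = 13/(m + 7) ≤ 13/m.
We need 13/m < ϵ, i.e. m > 13/ϵ.
Take N = 13/ϵ. If m > N then |13/(m + 7)| ≤ 13/m < ϵ.

N = 13/ϵ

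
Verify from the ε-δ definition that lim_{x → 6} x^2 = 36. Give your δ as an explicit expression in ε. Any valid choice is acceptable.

δ = min(1, ε/13)

Let ε > 0. We seek δ > 0 with 0 < |x − 6| < δ ⇒ |x^2 − 36| < ε.
Factor: x^2 − 36 = (x − 6)(x + 6), so |x^2 − 36| = |x − 6|·|x + 6|.
Impose δ ≤ 1 so that |x| < 7; then |x + 6| ≤ 13.
Hence |x^2 − 36| ≤ 13|x − 6|, which is < ε once |x − 6| < ε/13.
Take δ = min(1, ε/13). If 0 < |x − 6| < δ then both bounds hold and |x^2 − 36| ≤ 13|x − 6| < 13·(ε/13) = ε.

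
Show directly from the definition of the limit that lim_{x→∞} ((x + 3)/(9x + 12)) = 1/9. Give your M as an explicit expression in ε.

Let ε > 0 be given. We seek M > 0 such that x > M implies |(x + 3)/(9x + 12) − (1/9)| < ε.
(x + 3)/(9x + 12) − (1/9) = (9(x + 3) − (9x + 12)) / (9(9x + 12)) = 15/(9(9x + 12)).
For x > 0 we have 9x + 12 > 9x, so |(x + 3)/(9x + 12) − (1/9)| = 15/(9(9x + 12)) < 15/(9·9x) = (5/27)/x.
Thus |(x + 3)/(9x + 12) − (1/9)| < ε whenever x > (5/27)/ε.
Take M = (5/27)/ε. If x > M then |(x + 3)/(9x + 12) − (1/9)| < (5/27)/x < ε.

M = (5/27)/ε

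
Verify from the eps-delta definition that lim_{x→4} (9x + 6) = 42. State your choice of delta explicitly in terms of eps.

delta = eps/9

Let eps > 0. We need delta > 0 so that 0 < |x − 4| < delta implies |(9x + 6) − 42| < eps.
Since (9x + 6) − 42 = 9(x − 4), we have |(9x + 6) − 42| = 9|x − 4|.
So 9|x − 4| < eps exactly when |x − 4| < eps/9.
Choosing delta = eps/9 gives |(9x + 6) − 42| = 9|x − 4| < eps whenever |x − 4| < delta.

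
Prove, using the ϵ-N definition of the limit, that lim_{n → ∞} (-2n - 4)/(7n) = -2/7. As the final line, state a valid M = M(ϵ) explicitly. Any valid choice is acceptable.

Suppose ϵ > 0. For n ≥ 1, |(-2n - 4)/(7n) + 2/7| = |-28|/(7(7n)) = 28/(7(7n)).
Since 7n ≥ 7n for n ≥ 1, this is ≤ 28/(7·7n) = (4/7)/n.
So |(-2n - 4)/(7n) + 2/7| < ϵ whenever n > (4/7)/ϵ.
Take M = (4/7)/ϵ. If n > M then |(-2n - 4)/(7n) + 2/7| ≤ (4/7)/n < ϵ.

M = (4/7)/ϵ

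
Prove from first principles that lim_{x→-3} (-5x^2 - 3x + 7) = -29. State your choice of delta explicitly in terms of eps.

delta = min(2, eps/37)

Fix eps > 0. We want delta > 0 such that 0 < |x + 3| < delta implies |(-5x^2 - 3x + 7) + 29| < eps.
(-5x^2 - 3x + 7) + 29 = -5x^2 - 3x + 36 = (x + 3)(-5x + 12).
So |(-5x^2 - 3x + 7) + 29| = |x + 3|·|-5x + 12|.
Assume first that |x + 3| < 2, so |x| < 5. Then |-5x + 12| ≤ 5·5 + 12 = 37.
Hence |(-5x^2 - 3x + 7) + 29| ≤ 37|x + 3| < eps provided |x + 3| < eps/37.
Take delta = min(2, eps/37). Then 0 < |x + 3| < delta gives both |x + 3| < 2 and |x + 3| < eps/37, so |(-5x^2 - 3x + 7) + 29| < eps.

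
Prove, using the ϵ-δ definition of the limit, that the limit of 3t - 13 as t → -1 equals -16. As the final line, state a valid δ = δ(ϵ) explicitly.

Let ϵ > 0 be given. We need δ > 0 so that 0 < |t + 1| < δ implies |(3t - 13) + 16| < ϵ.
Since (3t - 13) + 16 = 3(t + 1), we have |(3t - 13) + 16| = 3|t + 1|.
So 3|t + 1| < ϵ exactly when |t + 1| < ϵ/3.
Choosing δ = ϵ/3 gives |(3t - 13) + 16| = 3|t + 1| < ϵ whenever |t + 1| < δ.

δ = ϵ/3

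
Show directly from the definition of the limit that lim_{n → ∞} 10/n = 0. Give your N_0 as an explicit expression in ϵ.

N_0 = 10/ϵ

Fix ϵ > 0. For n ≥ 1, |10/n − 0| = 10/(n) ≤ 10/n.
We need 10/n < ϵ, i.e. n > 10/ϵ.
Take N_0 = 10/ϵ. If n > N_0 then |10/n| ≤ 10/n < ϵ.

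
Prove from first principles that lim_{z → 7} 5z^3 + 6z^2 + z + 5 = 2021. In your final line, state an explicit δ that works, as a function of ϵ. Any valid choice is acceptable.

δ = min(1, ϵ/936)

Let ϵ > 0 be given. We want δ > 0 such that 0 < |z − 7| < δ implies |(5z^3 + 6z^2 + z + 5) − 2021| < ϵ.
(5z^3 + 6z^2 + z + 5) − 2021 = 5z^3 + 6z^2 + z - 2016 = (z − 7)(5z^2 + 41z + 288).
So |(5z^3 + 6z^2 + z + 5) − 2021| = |z − 7|·|5z^2 + 41z + 288|.
Assume first that |z − 7| < 1, so |z| < 8. Then |5z^2 + 41z + 288| ≤ 5·8^2 + 41·8 + 288 = 936.
Hence |(5z^3 + 6z^2 + z + 5) − 2021| ≤ 936|z − 7| < ϵ provided |z − 7| < ϵ/936.
Take δ = min(1, ϵ/936). Then 0 < |z − 7| < δ gives both |z − 7| < 1 and |z − 7| < ϵ/936, so |(5z^3 + 6z^2 + z + 5) − 2021| < ϵ.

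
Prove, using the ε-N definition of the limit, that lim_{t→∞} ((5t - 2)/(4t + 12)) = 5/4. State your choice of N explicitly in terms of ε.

Fix ε > 0. We seek N > 0 such that t > N implies |(5t - 2)/(4t + 12) − (5/4)| < ε.
(5t - 2)/(4t + 12) − (5/4) = (4(5t - 2) − 5(4t + 12)) / (4(4t + 12)) = -68/(4(4t + 12)).
For t > 0 we have 4t + 12 > 4t, so |(5t - 2)/(4t + 12) − (5/4)| = 68/(4(4t + 12)) < 68/(4·4t) = (17/4)/t.
Thus |(5t - 2)/(4t + 12) − (5/4)| < ε whenever t > (17/4)/ε.
Take N = (17/4)/ε. If t > N then |(5t - 2)/(4t + 12) − (5/4)| < (17/4)/t < ε.

N = (17/4)/ε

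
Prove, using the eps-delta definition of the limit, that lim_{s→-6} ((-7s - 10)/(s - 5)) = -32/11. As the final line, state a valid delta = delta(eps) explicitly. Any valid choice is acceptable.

delta = min(11/2, (121/90)eps)

Let eps > 0 be given. We want delta > 0 with 0 < |s + 6| < delta ⇒ |(-7s - 10)/(s - 5) + 32/11| < eps.
Combining over a common denominator, (-7s - 10)/(s - 5) + 32/11 = [(-7s - 10)·(-11) − 32·(s - 5)] / [(-11)·(s - 5)] = 45(s + 6) / ((-11)(s - 5)).
So |(-7s - 10)/(s - 5) + 32/11| = 45|s + 6| / (11·|s − 5|).
Require delta ≤ 11/2, so |s − 5| ≥ |-11| − |s + 6| > 11 − 11/2 = 11/2.
Hence |(-7s - 10)/(s - 5) + 32/11| < 45|s + 6|/(11·(11/2)) = (90/121)|s + 6|, which is < eps once |s + 6| < (121/90)eps.
Take delta = min(11/2, (121/90)eps). Then 0 < |s + 6| < delta forces both bounds, so |(-7s - 10)/(s - 5) + 32/11| < eps.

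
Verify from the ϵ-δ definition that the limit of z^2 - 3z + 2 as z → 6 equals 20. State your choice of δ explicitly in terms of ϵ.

Suppose ϵ > 0. We want δ > 0 such that 0 < |z − 6| < δ implies |(z^2 - 3z + 2) − 20| < ϵ.
(z^2 - 3z + 2) − 20 = z^2 - 3z - 18 = (z − 6)(z + 3).
So |(z^2 - 3z + 2) − 20| = |z − 6|·|z + 3|.
Assume first that |z − 6| < 2, so |z| < 8. Then |z + 3| ≤ 8 + 3 = 11.
Hence |(z^2 - 3z + 2) − 20| ≤ 11|z − 6| < ϵ provided |z − 6| < ϵ/11.
Choosing δ = min(2, ϵ/11) ensures both conditions, hence |(z^2 - 3z + 2) − 20| < ϵ.

δ = min(2, ϵ/11)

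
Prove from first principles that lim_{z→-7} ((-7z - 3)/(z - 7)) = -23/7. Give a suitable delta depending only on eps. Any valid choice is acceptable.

Let eps > 0 be given. We want delta > 0 with 0 < |z + 7| < delta ⇒ |(-7z - 3)/(z - 7) + 23/7| < eps.
Combining over a common denominator, (-7z - 3)/(z - 7) + 23/7 = [(-7z - 3)·(-14) − 46·(z - 7)] / [(-14)·(z - 7)] = 52(z + 7) / ((-14)(z - 7)).
So |(-7z - 3)/(z - 7) + 23/7| = 52|z + 7| / (14·|z − 7|).
Restrict delta ≤ 7. Then |z + 7| < 7 gives |z − 7| = |(z + 7) + (-14)| ≥ 14 − 7 = 7.
Hence |(-7z - 3)/(z - 7) + 23/7| < 52|z + 7|/(14·7) = (26/49)|z + 7|, which is < eps once |z + 7| < (49/26)eps.
Take delta = min(7, (49/26)eps). Then 0 < |z + 7| < delta forces both bounds, so |(-7z - 3)/(z - 7) + 23/7| < eps.

delta = min(7, (49/26)eps)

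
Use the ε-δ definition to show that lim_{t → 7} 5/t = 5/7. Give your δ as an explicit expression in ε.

Let ε > 0. We seek δ > 0 such that 0 < |t − 7| < δ implies |5/t − (5/7)| < ε.
|5/t − (5/7)| = 5·|7 − t|/(7·|t|) = 5|t − 7|/(7|t|).
Require δ ≤ 7/2 so that |t| > 7 − 7/2 = 7/2, hence 7|t| > 49/2.
Then |5/t − (5/7)| < 5|t − 7|/(49/2), which is < ε when |t − 7| < (49/10)ε.
Take δ = min(7/2, (49/10)ε). Then 0 < |t − 7| < δ gives both |t − 7| < 7/2 and |t − 7| < (49/10)ε, so |5/t − (5/7)| < ε.

δ = min(7/2, (49/10)ε)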